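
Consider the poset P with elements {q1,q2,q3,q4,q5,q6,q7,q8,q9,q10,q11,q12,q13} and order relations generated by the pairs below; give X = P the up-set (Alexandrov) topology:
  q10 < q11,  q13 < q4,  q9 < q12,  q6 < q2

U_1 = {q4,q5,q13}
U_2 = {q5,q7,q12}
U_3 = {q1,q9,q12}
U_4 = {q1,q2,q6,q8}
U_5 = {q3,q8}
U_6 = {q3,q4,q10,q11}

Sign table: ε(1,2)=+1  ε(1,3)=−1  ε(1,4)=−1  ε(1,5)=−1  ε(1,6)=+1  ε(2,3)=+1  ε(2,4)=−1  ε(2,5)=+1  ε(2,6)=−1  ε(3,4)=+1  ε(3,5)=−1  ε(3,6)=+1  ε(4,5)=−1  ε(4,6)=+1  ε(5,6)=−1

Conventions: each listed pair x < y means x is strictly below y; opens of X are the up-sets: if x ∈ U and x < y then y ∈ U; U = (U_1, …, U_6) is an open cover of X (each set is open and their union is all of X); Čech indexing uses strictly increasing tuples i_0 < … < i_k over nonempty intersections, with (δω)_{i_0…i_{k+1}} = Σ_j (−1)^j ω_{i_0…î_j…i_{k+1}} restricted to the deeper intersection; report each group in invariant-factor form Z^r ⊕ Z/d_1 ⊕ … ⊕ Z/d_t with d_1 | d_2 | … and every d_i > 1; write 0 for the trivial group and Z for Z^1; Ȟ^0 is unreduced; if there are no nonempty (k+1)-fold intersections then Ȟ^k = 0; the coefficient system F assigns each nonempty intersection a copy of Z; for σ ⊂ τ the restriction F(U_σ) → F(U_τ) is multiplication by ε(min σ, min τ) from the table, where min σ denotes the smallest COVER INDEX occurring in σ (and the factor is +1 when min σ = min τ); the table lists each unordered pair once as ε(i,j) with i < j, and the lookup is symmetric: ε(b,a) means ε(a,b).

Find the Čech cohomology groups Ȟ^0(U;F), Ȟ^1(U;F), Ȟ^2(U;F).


Ȟ^0(U;F) ≅ Z; Ȟ^1(U;F) ≅ Z; Ȟ^2(U;F) ≅ 0

nonempty overlaps:
  U12={q5} U16={q4} U23={q12} U34={q1} U45={q8} U56={q3}
C dims 6,6; δ0: rk 5, SNF 1^5
degree 0: 6−5−0 = 1 → Ȟ^0 ≅ Z
degree 1: 6−0−5 = 1 → Ȟ^1 ≅ Z
degree 2: 0−0−0 = 0 → Ȟ^2 ≅ 0


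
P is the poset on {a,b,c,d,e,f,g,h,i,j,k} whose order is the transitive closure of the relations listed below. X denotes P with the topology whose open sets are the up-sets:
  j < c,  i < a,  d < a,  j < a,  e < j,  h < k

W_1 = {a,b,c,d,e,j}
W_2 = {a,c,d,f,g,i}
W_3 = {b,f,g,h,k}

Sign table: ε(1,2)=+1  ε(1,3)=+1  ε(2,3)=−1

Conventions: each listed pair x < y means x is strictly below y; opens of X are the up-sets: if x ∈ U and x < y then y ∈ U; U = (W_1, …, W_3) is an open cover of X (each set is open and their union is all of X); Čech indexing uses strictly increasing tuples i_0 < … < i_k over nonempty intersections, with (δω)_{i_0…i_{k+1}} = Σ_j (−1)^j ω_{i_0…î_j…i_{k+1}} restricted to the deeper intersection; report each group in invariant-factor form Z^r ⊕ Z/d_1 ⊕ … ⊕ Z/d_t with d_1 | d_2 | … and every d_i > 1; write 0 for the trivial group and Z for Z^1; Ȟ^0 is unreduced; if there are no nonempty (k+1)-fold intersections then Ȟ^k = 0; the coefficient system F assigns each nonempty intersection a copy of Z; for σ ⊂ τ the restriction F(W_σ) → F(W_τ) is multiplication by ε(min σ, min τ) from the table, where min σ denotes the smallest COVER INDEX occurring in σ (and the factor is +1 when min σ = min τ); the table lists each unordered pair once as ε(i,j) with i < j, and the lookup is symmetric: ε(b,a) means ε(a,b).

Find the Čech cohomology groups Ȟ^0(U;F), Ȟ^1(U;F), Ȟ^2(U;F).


nerve simplices:
  W12={a,c,d} W13={b} W23={f,g}
C dims 3,3; δ0: rk 3, SNF 1^2·2
degree 0: 3−3−0 = 0 → Ȟ^0 ≅ 0
degree 1: 3−0−3 = 0 plus torsion [2] → Ȟ^1 ≅ Z/2
degree 2: 0−0−0 = 0 → Ȟ^2 ≅ 0

Ȟ^0 ≅ 0,  Ȟ^1 ≅ Z/2,  Ȟ^2 ≅ 0


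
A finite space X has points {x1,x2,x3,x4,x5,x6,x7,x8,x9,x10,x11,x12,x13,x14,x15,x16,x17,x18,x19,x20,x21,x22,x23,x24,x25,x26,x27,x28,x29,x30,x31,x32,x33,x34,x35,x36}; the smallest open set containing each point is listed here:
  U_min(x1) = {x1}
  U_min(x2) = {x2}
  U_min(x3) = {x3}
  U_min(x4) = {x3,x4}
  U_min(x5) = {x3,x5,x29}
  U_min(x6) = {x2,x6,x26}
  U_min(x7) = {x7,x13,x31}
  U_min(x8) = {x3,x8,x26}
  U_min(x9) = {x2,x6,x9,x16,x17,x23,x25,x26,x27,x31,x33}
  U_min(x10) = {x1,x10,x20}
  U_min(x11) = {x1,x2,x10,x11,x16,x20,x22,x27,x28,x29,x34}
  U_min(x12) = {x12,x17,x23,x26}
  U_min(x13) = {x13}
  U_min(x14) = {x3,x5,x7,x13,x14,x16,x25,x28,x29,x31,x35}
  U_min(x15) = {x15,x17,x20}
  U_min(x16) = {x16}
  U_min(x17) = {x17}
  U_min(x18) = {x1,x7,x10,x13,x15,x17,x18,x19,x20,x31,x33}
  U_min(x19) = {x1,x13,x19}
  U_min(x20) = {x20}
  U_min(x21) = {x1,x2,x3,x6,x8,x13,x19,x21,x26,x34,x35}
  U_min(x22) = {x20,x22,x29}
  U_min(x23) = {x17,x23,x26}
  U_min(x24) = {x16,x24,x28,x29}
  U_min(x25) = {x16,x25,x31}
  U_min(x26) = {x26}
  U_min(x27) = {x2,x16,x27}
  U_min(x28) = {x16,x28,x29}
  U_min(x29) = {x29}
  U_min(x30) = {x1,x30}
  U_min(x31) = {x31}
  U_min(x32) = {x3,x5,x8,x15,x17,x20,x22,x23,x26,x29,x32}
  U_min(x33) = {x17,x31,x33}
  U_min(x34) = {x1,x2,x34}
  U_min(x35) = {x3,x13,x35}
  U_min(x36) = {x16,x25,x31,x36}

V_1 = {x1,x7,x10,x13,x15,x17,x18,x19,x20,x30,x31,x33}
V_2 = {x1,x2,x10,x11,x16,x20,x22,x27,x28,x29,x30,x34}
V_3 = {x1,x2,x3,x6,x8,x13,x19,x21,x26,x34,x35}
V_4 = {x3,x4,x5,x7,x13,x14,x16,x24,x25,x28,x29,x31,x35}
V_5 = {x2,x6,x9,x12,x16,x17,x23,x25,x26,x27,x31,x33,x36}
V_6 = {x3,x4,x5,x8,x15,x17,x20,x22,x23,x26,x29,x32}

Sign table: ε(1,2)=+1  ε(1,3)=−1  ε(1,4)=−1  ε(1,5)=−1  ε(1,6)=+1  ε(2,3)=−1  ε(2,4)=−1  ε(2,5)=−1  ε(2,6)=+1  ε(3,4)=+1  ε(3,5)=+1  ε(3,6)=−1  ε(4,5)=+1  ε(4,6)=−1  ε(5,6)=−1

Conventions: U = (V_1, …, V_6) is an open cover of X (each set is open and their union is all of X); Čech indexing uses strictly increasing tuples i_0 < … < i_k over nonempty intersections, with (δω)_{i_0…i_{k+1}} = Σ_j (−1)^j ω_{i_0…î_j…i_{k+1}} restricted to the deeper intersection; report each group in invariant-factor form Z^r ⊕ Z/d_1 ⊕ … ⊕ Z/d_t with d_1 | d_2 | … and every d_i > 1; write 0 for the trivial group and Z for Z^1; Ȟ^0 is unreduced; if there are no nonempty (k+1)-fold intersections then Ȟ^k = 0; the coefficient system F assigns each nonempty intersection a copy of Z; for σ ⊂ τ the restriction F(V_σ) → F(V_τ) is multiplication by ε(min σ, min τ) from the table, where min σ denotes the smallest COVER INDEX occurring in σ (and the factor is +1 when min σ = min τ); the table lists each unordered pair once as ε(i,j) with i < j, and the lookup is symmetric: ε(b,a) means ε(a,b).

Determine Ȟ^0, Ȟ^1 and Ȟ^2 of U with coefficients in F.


Ȟ^0 ≅ Z; Ȟ^1 ≅ 0; Ȟ^2 ≅ Z/2

cover nerve:
  V12={x1,x10,x20,x30} V13={x1,x13,x19} V14={x7,x13,x31} V15={x17,x31,x33} V16={x15,x17,x20} V23={x1,x2,x34} V24={x16,x28,x29} V25={x2,x16,x27} V26={x20,x22,x29} V34={x3,x13,x35} V35={x2,x6,x26} V36={x3,x8,x26} V45={x16,x25,x31} V46={x3,x4,x5,x29} V56={x17,x23,x26}
  V123={x1} V126={x20} V134={x13} V145={x31} V156={x17} V235={x2} V245={x16} V246={x29} V346={x3} V356={x26}
C dims 6,15,10; δ0: rk 5, SNF 1^5; δ1: rk 10, SNF 1^9·2
Ȟ^0: (6−5)−0=1 ⇒ Z
Ȟ^1: (15−10)−5=0 ⇒ 0
Ȟ^2: (10−0)−10=0 plus torsion [2] ⇒ Z/2


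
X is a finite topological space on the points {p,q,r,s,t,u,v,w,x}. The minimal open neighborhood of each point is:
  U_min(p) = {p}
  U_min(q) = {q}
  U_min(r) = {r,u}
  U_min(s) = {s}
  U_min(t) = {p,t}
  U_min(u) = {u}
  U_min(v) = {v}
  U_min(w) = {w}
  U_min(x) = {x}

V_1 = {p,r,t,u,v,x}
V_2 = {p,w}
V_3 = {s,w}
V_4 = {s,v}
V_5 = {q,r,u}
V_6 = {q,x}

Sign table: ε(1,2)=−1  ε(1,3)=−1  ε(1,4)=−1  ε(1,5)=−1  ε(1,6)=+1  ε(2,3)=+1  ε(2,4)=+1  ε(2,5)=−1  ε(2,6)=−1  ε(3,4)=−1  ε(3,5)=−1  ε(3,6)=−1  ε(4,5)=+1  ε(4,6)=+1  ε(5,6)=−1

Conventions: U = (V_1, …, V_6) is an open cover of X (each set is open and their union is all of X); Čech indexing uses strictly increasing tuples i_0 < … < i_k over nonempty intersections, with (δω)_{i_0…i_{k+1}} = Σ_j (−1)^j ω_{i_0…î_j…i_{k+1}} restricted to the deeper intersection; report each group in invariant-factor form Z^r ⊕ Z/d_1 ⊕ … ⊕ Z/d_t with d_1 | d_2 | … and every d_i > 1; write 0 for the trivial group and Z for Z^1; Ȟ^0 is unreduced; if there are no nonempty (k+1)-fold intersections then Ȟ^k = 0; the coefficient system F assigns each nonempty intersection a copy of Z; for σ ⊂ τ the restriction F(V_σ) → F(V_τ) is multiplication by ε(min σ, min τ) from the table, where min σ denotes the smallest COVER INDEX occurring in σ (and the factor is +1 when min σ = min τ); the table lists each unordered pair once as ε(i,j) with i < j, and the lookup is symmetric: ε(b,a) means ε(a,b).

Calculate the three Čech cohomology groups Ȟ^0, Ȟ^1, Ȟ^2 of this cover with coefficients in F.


nerve of the cover:
  V12={p} V14={v} V15={r,u} V16={x} V23={w} V34={s} V56={q}
C dims 6,7; δ0: rk 6, SNF 1^5·2
Ȟ^0 = (6 − 6) − 0 = 0, so Ȟ^0 ≅ 0
Ȟ^1 = (7 − 0) − 6 = 1 plus torsion [2], so Ȟ^1 ≅ Z ⊕ Z/2
Ȟ^2 = (0 − 0) − 0 = 0, so Ȟ^2 ≅ 0

Ȟ^0 ≅ 0, Ȟ^1 ≅ Z ⊕ Z/2, Ȟ^2 ≅ 0


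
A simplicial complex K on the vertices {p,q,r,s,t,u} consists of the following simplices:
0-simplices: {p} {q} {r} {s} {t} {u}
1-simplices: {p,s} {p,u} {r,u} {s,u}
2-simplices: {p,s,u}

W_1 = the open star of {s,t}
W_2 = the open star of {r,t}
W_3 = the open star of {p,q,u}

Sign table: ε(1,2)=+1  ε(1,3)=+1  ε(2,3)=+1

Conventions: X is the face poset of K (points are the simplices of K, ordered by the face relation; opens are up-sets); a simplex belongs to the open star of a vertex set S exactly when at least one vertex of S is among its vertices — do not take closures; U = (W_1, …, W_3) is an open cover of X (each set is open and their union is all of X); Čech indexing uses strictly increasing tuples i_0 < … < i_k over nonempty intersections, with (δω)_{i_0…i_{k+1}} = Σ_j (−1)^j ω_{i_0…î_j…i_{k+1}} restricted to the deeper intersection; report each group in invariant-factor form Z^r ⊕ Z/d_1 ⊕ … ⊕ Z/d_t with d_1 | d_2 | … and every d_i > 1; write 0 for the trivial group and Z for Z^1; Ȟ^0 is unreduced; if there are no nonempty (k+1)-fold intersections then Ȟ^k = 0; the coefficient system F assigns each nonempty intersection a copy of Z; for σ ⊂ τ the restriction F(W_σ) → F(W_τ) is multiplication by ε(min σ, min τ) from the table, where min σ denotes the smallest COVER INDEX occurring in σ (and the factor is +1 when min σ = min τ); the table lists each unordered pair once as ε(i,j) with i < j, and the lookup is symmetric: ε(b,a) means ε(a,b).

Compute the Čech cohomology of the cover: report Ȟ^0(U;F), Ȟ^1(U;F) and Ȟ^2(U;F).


cover nerve:
  W1={{s},{t},{p,s},{s,u},{p,s,u}} W2={{r},{t},{r,u}} W3={{p},{q},{u},{p,s},{p,u},{r,u},{s,u},{p,s,u}}
  W12={{t}} W13={{p,s},{s,u},{p,s,u}} W23={{r,u}}
C dims 3,3; δ0: rk 2, SNF 1^2
Ȟ^0: (3−2)−0=1 ⇒ Z
Ȟ^1: (3−0)−2=1 ⇒ Z
Ȟ^2: (0−0)−0=0 ⇒ 0

Ȟ^0 ≅ Z,  Ȟ^1 ≅ Z,  Ȟ^2 ≅ 0


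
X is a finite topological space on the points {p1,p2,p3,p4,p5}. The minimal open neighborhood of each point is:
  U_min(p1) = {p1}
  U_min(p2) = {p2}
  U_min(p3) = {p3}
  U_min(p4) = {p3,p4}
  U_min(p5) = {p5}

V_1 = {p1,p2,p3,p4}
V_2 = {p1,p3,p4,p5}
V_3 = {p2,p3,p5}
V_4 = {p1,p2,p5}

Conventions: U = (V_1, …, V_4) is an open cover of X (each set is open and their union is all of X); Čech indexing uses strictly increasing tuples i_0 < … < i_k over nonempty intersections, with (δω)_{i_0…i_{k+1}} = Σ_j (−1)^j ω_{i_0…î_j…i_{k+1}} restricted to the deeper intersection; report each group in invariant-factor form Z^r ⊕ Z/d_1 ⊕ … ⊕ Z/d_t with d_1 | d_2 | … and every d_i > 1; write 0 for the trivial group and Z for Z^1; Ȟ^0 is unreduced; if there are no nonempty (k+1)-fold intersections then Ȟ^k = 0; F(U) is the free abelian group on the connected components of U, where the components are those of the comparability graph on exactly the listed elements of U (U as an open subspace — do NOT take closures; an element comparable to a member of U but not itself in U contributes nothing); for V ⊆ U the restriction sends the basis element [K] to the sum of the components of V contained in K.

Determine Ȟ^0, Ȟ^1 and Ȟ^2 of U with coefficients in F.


nonempty intersections:
  V12={p1,p3,p4} V13={p2,p3} V14={p1,p2} V23={p3,p5} V24={p1,p5} V34={p2,p5}
  V123={p3} V124={p1} V134={p2} V234={p5}
components per intersection:
  V1: {p1} {p2} {p3,p4}
  V2: {p1} {p3,p4} {p5}
  V3: {p2} {p3} {p5}
  V4: {p1} {p2} {p5}
  V12: {p1} {p3,p4}
  V13: {p2} {p3}
  V14: {p1} {p2}
  V23: {p3} {p5}
  V24: {p1} {p5}
  V34: {p2} {p5}
  V123: {p3}
  V124: {p1}
  V134: {p2}
  V234: {p5}
C dims 12,12,4; δ0: rk 8, SNF 1^8; δ1: rk 4, SNF 1^4
Ȟ^0: (12−8)−0=4 ⇒ Z^4
Ȟ^1: (12−4)−8=0 ⇒ 0
Ȟ^2: (4−0)−4=0 ⇒ 0

Ȟ^0 ≅ Z^4, Ȟ^1 ≅ 0 and Ȟ^2 ≅ 0


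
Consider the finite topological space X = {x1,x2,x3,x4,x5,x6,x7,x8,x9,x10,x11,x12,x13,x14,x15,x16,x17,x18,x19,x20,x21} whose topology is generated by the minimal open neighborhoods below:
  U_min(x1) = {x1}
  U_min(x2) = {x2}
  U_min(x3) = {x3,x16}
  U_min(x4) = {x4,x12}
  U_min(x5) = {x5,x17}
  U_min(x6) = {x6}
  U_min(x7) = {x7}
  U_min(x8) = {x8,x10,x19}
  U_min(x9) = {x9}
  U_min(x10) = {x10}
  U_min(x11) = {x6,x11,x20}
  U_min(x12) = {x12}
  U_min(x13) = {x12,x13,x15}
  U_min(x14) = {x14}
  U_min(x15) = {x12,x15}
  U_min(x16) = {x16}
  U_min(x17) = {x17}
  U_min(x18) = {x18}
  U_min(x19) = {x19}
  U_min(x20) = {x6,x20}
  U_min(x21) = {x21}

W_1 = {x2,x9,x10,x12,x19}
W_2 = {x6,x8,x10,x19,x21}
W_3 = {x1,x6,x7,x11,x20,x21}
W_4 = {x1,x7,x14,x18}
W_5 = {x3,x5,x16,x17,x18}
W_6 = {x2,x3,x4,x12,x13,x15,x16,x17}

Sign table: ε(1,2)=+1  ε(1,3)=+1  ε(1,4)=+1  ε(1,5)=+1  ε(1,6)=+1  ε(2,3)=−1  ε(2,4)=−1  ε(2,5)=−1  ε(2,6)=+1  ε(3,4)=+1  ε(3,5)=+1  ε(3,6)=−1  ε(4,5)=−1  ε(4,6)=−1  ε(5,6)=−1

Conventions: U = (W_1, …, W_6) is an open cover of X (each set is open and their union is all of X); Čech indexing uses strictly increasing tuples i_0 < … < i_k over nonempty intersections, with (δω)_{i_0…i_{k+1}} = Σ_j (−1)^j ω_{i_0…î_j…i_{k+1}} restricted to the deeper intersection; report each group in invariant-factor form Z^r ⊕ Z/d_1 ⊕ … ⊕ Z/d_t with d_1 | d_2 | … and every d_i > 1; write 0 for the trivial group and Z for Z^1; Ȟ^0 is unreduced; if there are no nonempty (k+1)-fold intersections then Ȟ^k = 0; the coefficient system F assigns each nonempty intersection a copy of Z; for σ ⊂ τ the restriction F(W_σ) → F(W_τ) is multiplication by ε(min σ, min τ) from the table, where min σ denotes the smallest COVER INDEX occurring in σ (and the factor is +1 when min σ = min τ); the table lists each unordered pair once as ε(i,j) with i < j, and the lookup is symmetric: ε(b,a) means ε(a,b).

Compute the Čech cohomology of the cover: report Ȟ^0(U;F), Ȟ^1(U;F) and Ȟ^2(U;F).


Ȟ^0 ≅ 0,  Ȟ^1 ≅ Z/2,  Ȟ^2 ≅ 0

cover nerve:
  W12={x10,x19} W16={x2,x12} W23={x6,x21} W34={x1,x7} W45={x18} W56={x3,x16,x17}
C dims 6,6; δ0: rk 6, SNF 1^5·2
Ȟ^0: (6−6)−0=0 ⇒ 0
Ȟ^1: (6−0)−6=0 plus torsion [2] ⇒ Z/2
Ȟ^2: (0−0)−0=0 ⇒ 0


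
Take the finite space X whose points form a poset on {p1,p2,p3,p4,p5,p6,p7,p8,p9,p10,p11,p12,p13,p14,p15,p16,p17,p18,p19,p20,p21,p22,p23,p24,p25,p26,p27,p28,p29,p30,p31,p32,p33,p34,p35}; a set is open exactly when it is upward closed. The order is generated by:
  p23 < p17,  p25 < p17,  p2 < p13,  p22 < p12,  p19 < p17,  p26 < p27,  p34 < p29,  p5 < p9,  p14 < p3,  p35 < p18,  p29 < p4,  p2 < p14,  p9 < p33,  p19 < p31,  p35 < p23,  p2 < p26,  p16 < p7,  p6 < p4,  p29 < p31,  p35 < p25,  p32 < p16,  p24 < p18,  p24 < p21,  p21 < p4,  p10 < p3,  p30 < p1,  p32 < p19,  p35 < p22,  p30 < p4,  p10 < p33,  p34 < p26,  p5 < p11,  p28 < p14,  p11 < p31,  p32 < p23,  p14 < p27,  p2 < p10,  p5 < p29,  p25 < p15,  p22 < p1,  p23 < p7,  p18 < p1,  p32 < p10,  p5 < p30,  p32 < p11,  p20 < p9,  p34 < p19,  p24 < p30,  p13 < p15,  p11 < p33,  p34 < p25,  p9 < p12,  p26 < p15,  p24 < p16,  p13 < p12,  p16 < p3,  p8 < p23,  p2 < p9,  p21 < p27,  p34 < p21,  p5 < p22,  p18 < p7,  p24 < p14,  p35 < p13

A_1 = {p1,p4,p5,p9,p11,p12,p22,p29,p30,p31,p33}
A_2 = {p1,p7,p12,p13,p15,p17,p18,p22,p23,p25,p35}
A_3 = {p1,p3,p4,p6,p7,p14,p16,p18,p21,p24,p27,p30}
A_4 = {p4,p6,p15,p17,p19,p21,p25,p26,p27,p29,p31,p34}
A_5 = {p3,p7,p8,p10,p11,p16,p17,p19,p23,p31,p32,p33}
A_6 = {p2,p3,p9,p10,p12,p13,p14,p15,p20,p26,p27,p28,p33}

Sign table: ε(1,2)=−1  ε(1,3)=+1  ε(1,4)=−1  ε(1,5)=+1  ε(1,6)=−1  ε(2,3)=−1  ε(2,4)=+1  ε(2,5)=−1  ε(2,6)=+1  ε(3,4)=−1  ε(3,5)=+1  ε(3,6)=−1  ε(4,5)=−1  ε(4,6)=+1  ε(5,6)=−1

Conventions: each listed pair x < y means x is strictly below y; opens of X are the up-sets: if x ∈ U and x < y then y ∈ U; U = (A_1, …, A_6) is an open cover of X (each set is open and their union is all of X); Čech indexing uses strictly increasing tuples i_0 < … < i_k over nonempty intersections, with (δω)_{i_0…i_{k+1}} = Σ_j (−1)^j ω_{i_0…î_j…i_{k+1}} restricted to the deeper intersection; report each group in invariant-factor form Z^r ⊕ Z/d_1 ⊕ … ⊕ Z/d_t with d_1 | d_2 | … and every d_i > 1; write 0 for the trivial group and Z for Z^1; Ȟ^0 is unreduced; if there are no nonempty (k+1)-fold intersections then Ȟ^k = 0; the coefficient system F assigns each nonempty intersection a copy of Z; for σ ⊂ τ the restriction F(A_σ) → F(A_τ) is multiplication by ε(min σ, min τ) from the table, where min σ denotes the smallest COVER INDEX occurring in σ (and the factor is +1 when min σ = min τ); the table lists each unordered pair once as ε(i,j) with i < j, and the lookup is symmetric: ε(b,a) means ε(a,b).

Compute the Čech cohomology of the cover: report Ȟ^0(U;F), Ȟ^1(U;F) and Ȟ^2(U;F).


nonempty overlaps:
  A12={p1,p12,p22} A13={p1,p4,p30} A14={p4,p29,p31} A15={p11,p31,p33} A16={p9,p12,p33} A23={p1,p7,p18} A24={p15,p17,p25} A25={p7,p17,p23} A26={p12,p13,p15} A34={p4,p6,p21,p27} A35={p3,p7,p16} A36={p3,p14,p27} A45={p17,p19,p31} A46={p15,p26,p27} A56={p3,p10,p33}
  A123={p1} A126={p12} A134={p4} A145={p31} A156={p33} A235={p7} A245={p17} A246={p15} A346={p27} A356={p3}
C dims 6,15,10; δ0: rk 5, SNF 1^5; δ1: rk 10, SNF 1^9·2
degree 0: 6−5−0 = 1 → Ȟ^0 ≅ Z
degree 1: 15−10−5 = 0 → Ȟ^1 ≅ 0
degree 2: 10−0−10 = 0 plus torsion [2] → Ȟ^2 ≅ Z/2

Ȟ^0 ≅ Z, Ȟ^1 ≅ 0, Ȟ^2 ≅ Z/2


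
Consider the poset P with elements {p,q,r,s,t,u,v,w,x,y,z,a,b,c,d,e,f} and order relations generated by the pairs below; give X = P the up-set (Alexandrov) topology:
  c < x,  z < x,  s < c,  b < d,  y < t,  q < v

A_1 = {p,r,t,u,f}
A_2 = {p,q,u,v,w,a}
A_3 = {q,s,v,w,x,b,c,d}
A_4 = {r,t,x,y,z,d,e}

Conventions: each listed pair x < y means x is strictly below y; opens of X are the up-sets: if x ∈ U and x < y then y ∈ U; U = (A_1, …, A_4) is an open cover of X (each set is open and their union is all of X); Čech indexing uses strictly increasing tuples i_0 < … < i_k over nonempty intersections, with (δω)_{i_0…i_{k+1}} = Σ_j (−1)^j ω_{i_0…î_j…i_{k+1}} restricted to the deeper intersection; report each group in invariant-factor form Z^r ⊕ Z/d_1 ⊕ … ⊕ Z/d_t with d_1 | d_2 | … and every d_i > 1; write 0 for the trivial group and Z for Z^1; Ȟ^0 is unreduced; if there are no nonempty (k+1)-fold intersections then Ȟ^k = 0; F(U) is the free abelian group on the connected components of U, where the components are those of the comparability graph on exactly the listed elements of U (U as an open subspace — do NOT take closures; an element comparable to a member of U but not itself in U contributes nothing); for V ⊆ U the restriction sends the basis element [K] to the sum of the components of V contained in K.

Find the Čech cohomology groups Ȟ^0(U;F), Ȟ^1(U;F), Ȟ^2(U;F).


Ȟ^0 ≅ Z^11, Ȟ^1 ≅ 0, Ȟ^2 ≅ 0

nerve simplices:
  A12={p,u} A14={r,t} A23={q,v,w} A34={x,d}
components per intersection:
  A1: {p} {r} {t} {u} {f}
  A2: {p} {q,v} {u} {w} {a}
  A3: {q,v} {s,x,c} {w} {b,d}
  A4: {r} {t,y} {x,z} {d} {e}
  A12: {p} {u}
  A14: {r} {t}
  A23: {q,v} {w}
  A34: {x} {d}
C dims 19,8; δ0: rk 8, SNF 1^8
degree 0: 19−8−0 = 11 → Ȟ^0 ≅ Z^11
degree 1: 8−0−8 = 0 → Ȟ^1 ≅ 0
degree 2: 0−0−0 = 0 → Ȟ^2 ≅ 0


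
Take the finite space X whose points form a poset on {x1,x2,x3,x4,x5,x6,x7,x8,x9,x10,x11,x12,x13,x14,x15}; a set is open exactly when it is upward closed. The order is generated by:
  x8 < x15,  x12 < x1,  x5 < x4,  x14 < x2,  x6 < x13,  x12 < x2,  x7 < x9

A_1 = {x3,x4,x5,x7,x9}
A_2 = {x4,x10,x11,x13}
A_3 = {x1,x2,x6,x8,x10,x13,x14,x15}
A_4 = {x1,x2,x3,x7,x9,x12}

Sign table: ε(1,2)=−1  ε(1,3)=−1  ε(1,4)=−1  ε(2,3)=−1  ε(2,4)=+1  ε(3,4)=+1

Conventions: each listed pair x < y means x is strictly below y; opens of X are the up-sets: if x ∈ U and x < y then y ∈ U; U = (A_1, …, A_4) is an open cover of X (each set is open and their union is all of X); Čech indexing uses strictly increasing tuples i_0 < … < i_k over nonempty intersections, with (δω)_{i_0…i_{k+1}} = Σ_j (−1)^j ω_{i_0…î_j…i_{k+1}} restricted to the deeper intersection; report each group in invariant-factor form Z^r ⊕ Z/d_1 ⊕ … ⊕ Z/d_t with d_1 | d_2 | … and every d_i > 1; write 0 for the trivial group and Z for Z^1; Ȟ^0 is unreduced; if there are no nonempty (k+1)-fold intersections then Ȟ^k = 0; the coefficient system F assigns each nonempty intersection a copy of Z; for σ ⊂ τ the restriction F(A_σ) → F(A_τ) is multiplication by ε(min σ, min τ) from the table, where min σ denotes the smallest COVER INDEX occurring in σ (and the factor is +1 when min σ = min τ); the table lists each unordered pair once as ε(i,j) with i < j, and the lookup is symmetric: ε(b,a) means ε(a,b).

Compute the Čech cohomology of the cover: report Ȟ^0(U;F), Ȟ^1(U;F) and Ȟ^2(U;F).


nerve simplices:
  A12={x4} A14={x3,x7,x9} A23={x10,x13} A34={x1,x2}
C dims 4,4; δ0: rk 4, SNF 1^3·2
degree 0: 4−4−0 = 0 → Ȟ^0 ≅ 0
degree 1: 4−0−4 = 0 plus torsion [2] → Ȟ^1 ≅ Z/2
degree 2: 0−0−0 = 0 → Ȟ^2 ≅ 0

Ȟ^0 ≅ 0, Ȟ^1 ≅ Z/2, Ȟ^2 ≅ 0


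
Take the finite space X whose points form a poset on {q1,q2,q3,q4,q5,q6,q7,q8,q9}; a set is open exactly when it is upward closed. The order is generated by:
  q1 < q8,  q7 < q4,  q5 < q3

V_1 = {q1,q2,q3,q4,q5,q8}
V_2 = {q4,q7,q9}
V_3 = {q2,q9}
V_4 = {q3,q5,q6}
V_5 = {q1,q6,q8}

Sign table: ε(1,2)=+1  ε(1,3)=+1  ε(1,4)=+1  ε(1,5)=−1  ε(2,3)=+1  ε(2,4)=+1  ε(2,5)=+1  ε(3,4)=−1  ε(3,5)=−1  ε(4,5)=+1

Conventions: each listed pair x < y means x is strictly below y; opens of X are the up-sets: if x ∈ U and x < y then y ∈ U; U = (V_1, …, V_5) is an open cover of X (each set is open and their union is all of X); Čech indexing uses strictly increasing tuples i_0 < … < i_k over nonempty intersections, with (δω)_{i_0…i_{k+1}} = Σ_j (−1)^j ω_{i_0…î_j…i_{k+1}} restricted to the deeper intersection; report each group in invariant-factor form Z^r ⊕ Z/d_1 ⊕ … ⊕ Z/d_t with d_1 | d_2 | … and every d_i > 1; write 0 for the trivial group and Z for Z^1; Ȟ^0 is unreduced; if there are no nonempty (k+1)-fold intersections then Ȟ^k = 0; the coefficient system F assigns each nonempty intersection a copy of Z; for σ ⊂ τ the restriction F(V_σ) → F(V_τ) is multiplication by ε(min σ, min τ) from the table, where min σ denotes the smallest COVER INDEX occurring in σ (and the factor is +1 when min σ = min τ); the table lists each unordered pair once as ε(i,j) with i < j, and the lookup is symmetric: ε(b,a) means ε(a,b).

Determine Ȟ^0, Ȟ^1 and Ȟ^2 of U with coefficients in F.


cover nerve:
  V12={q4} V13={q2} V14={q3,q5} V15={q1,q8} V23={q9} V45={q6}
C dims 5,6; δ0: rk 5, SNF 1^4·2
Ȟ^0: (5−5)−0=0 ⇒ 0
Ȟ^1: (6−0)−5=1 plus torsion [2] ⇒ Z ⊕ Z/2
Ȟ^2: (0−0)−0=0 ⇒ 0

Ȟ^0 ≅ 0,  Ȟ^1 ≅ Z ⊕ Z/2,  Ȟ^2 ≅ 0


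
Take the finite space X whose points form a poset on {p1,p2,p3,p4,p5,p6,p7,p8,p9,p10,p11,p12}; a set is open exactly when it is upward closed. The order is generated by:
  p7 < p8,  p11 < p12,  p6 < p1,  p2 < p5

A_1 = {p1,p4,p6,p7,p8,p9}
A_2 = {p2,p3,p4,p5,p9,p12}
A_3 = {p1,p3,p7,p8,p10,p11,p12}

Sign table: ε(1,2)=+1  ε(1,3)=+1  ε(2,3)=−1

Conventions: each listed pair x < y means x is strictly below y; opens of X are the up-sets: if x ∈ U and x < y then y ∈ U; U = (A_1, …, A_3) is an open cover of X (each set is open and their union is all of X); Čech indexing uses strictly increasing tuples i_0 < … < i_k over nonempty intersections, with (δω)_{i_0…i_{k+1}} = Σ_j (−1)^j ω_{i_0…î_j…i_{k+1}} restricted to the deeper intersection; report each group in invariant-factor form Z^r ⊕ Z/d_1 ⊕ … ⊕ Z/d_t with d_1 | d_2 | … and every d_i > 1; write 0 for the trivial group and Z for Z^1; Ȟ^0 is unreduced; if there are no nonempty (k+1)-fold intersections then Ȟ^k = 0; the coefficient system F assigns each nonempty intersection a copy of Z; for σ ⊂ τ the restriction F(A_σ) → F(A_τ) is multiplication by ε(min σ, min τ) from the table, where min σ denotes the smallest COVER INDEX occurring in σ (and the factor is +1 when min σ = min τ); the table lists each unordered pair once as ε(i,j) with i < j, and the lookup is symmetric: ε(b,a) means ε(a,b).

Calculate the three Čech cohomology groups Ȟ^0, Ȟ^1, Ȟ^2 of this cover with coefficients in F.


nerve simplices:
  A12={p4,p9} A13={p1,p7,p8} A23={p3,p12}
C dims 3,3; δ0: rk 3, SNF 1^2·2
degree 0: 3−3−0 = 0 → Ȟ^0 ≅ 0
degree 1: 3−0−3 = 0 plus torsion [2] → Ȟ^1 ≅ Z/2
degree 2: 0−0−0 = 0 → Ȟ^2 ≅ 0

Ȟ^0 ≅ 0,  Ȟ^1 ≅ Z/2,  Ȟ^2 ≅ 0


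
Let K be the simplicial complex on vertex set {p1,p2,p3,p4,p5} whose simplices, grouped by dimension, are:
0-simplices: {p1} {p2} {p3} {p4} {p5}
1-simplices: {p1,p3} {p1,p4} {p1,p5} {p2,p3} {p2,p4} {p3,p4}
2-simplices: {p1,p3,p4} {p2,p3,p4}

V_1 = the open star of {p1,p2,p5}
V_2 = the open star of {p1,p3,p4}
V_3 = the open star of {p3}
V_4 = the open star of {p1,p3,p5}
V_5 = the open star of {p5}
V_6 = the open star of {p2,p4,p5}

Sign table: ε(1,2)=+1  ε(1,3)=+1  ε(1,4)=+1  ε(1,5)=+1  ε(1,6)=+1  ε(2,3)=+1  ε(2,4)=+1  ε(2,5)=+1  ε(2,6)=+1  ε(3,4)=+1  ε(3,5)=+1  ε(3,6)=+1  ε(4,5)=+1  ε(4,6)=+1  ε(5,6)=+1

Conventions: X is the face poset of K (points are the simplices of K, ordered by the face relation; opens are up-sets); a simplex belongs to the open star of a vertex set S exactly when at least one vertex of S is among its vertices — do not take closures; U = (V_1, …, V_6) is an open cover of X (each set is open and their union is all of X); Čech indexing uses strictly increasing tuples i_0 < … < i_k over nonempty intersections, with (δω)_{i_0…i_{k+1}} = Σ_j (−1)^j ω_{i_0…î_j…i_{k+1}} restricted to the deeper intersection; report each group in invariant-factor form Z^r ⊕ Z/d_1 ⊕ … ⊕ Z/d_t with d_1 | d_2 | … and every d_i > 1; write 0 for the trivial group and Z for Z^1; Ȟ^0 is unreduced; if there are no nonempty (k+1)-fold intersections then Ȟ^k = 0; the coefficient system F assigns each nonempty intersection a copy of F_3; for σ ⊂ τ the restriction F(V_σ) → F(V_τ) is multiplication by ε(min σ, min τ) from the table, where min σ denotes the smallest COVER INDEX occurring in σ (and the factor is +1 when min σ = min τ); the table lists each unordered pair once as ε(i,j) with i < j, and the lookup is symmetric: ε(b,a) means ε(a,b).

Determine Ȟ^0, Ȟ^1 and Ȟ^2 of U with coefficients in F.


nonempty overlaps:
  V1={{p1},{p2},{p5},{p1,p3},{p1,p4},{p1,p5},{p2,p3},{p2,p4},{p1,p3,p4},{p2,p3,p4}} V2={{p1},{p3},{p4},{p1,p3},{p1,p4},{p1,p5},{p2,p3},{p2,p4},{p3,p4},{p1,p3,p4},{p2,p3,p4}} V3={{p3},{p1,p3},{p2,p3},{p3,p4},{p1,p3,p4},{p2,p3,p4}} V4={{p1},{p3},{p5},{p1,p3},{p1,p4},{p1,p5},{p2,p3},{p3,p4},{p1,p3,p4},{p2,p3,p4}} V5={{p5},{p1,p5}} V6={{p2},{p4},{p5},{p1,p4},{p1,p5},{p2,p3},{p2,p4},{p3,p4},{p1,p3,p4},{p2,p3,p4}}
  V12={{p1},{p1,p3},{p1,p4},{p1,p5},{p2,p3},{p2,p4},{p1,p3,p4},{p2,p3,p4}} V13={{p1,p3},{p2,p3},{p1,p3,p4},{p2,p3,p4}} V14={{p1},{p5},{p1,p3},{p1,p4},{p1,p5},{p2,p3},{p1,p3,p4},{p2,p3,p4}} V15={{p5},{p1,p5}} V16={{p2},{p5},{p1,p4},{p1,p5},{p2,p3},{p2,p4},{p1,p3,p4},{p2,p3,p4}} V23={{p3},{p1,p3},{p2,p3},{p3,p4},{p1,p3,p4},{p2,p3,p4}} V24={{p1},{p3},{p1,p3},{p1,p4},{p1,p5},{p2,p3},{p3,p4},{p1,p3,p4},{p2,p3,p4}} V25={{p1,p5}} V26={{p4},{p1,p4},{p1,p5},{p2,p3},{p2,p4},{p3,p4},{p1,p3,p4},{p2,p3,p4}} V34={{p3},{p1,p3},{p2,p3},{p3,p4},{p1,p3,p4},{p2,p3,p4}} V36={{p2,p3},{p3,p4},{p1,p3,p4},{p2,p3,p4}} V45={{p5},{p1,p5}} V46={{p5},{p1,p4},{p1,p5},{p2,p3},{p3,p4},{p1,p3,p4},{p2,p3,p4}} V56={{p5},{p1,p5}}
  V123={{p1,p3},{p2,p3},{p1,p3,p4},{p2,p3,p4}} V124={{p1},{p1,p3},{p1,p4},{p1,p5},{p2,p3},{p1,p3,p4},{p2,p3,p4}} V125={{p1,p5}} V126={{p1,p4},{p1,p5},{p2,p3},{p2,p4},{p1,p3,p4},{p2,p3,p4}} V134={{p1,p3},{p2,p3},{p1,p3,p4},{p2,p3,p4}} V136={{p2,p3},{p1,p3,p4},{p2,p3,p4}} V145={{p5},{p1,p5}} V146={{p5},{p1,p4},{p1,p5},{p2,p3},{p1,p3,p4},{p2,p3,p4}} V156={{p5},{p1,p5}} V234={{p3},{p1,p3},{p2,p3},{p3,p4},{p1,p3,p4},{p2,p3,p4}} V236={{p2,p3},{p3,p4},{p1,p3,p4},{p2,p3,p4}} V245={{p1,p5}} V246={{p1,p4},{p1,p5},{p2,p3},{p3,p4},{p1,p3,p4},{p2,p3,p4}} V256={{p1,p5}} V346={{p2,p3},{p3,p4},{p1,p3,p4},{p2,p3,p4}} V456={{p5},{p1,p5}}
  V1234={{p1,p3},{p2,p3},{p1,p3,p4},{p2,p3,p4}} V1236={{p2,p3},{p1,p3,p4},{p2,p3,p4}} V1245={{p1,p5}} V1246={{p1,p4},{p1,p5},{p2,p3},{p1,p3,p4},{p2,p3,p4}} V1256={{p1,p5}} V1346={{p2,p3},{p1,p3,p4},{p2,p3,p4}} V1456={{p5},{p1,p5}} V2346={{p2,p3},{p3,p4},{p1,p3,p4},{p2,p3,p4}} V2456={{p1,p5}}
  V12346={{p2,p3},{p1,p3,p4},{p2,p3,p4}} V12456={{p1,p5}}
C dims 6,14,16,9; δ0: rk_F3 5; δ1: rk_F3 9; δ2: rk_F3 7
degree 0: 6−5−0 = 1 → Ȟ^0 ≅ Z/3
degree 1: 14−9−5 = 0 → Ȟ^1 ≅ 0
degree 2: 16−7−9 = 0 → Ȟ^2 ≅ 0

Ȟ^0(U;F) ≅ Z/3, Ȟ^1(U;F) ≅ 0, Ȟ^2(U;F) ≅ 0


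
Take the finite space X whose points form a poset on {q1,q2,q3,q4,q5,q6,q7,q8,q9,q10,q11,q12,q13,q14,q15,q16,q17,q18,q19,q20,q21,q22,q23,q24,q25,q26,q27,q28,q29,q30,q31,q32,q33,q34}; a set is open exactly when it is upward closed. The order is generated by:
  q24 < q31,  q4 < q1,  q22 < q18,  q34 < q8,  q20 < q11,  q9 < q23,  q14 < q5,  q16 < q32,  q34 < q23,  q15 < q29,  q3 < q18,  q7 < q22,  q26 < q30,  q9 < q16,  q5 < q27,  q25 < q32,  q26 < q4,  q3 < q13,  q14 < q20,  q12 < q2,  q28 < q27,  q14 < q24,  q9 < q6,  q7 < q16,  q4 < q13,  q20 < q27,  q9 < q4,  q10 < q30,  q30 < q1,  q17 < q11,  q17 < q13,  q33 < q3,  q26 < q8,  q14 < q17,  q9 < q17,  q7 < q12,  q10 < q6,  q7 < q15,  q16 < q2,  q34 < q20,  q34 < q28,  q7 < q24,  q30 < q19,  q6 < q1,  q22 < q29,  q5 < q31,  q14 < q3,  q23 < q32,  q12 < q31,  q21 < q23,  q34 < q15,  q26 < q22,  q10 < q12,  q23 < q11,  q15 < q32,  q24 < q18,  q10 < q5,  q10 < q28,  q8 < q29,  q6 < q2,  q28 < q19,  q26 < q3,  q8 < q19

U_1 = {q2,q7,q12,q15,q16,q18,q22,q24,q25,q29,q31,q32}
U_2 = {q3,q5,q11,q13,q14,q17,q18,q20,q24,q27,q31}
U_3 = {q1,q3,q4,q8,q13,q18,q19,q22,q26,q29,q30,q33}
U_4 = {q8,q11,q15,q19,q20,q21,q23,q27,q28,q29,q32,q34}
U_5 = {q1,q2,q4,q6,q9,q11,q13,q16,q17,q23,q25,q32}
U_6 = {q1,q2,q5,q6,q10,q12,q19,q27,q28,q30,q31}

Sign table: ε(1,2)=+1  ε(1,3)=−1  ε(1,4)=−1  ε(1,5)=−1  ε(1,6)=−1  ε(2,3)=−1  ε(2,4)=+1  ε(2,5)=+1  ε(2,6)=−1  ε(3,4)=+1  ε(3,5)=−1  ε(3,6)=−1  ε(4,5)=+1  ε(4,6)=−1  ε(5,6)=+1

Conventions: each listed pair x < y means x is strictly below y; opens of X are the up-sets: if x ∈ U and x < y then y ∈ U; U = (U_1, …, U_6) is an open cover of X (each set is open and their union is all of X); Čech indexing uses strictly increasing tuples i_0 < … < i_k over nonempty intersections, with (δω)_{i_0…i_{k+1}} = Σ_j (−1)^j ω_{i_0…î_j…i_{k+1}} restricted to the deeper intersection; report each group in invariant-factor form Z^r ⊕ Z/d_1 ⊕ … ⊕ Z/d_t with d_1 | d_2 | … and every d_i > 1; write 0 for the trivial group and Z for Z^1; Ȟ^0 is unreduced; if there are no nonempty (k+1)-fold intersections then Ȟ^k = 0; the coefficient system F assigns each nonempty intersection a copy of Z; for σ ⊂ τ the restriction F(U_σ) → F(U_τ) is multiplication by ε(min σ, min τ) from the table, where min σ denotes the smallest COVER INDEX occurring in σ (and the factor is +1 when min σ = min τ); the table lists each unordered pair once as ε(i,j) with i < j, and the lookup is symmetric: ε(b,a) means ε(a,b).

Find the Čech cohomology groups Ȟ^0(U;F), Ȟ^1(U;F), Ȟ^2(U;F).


Ȟ^0(U;F) ≅ 0; Ȟ^1(U;F) ≅ Z/2; Ȟ^2(U;F) ≅ Z

nerve of the cover:
  U12={q18,q24,q31} U13={q18,q22,q29} U14={q15,q29,q32} U15={q2,q16,q25,q32} U16={q2,q12,q31} U23={q3,q13,q18} U24={q11,q20,q27} U25={q11,q13,q17} U26={q5,q27,q31} U34={q8,q19,q29} U35={q1,q4,q13} U36={q1,q19,q30} U45={q11,q23,q32} U46={q19,q27,q28} U56={q1,q2,q6}
  U123={q18} U126={q31} U134={q29} U145={q32} U156={q2} U235={q13} U245={q11} U246={q27} U346={q19} U356={q1}
C dims 6,15,10; δ0: rk 6, SNF 1^5·2; δ1: rk 9, SNF 1^9
Ȟ^0 = (6 − 6) − 0 = 0, so Ȟ^0 ≅ 0
Ȟ^1 = (15 − 9) − 6 = 0 plus torsion [2], so Ȟ^1 ≅ Z/2
Ȟ^2 = (10 − 0) − 9 = 1, so Ȟ^2 ≅ Z


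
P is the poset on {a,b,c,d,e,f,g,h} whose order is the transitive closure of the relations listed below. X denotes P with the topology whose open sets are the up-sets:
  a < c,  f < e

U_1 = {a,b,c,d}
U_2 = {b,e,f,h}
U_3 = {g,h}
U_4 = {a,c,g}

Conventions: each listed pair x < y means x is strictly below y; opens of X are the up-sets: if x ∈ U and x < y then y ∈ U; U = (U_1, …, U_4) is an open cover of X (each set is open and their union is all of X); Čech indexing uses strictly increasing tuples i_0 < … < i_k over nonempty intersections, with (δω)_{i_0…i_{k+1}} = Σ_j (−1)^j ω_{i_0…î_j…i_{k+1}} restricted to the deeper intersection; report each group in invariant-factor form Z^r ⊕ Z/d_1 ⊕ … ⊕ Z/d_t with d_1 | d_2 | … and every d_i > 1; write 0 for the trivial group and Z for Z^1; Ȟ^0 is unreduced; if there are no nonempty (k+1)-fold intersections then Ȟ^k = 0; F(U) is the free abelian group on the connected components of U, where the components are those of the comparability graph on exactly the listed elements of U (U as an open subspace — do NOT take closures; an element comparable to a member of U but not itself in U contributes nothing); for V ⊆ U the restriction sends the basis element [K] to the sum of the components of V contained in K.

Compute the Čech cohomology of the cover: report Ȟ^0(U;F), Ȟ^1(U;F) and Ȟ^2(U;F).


Ȟ^0(U;F) ≅ Z^6, Ȟ^1(U;F) ≅ 0 and Ȟ^2(U;F) ≅ 0

cover nerve:
  U12={b} U14={a,c} U23={h} U34={g}
components per intersection:
  U1: {a,c} {b} {d}
  U2: {b} {e,f} {h}
  U3: {g} {h}
  U4: {a,c} {g}
  U12: {b}
  U14: {a,c}
  U23: {h}
  U34: {g}
C dims 10,4; δ0: rk 4, SNF 1^4
Ȟ^0: (10−4)−0=6 ⇒ Z^6
Ȟ^1: (4−0)−4=0 ⇒ 0
Ȟ^2: (0−0)−0=0 ⇒ 0


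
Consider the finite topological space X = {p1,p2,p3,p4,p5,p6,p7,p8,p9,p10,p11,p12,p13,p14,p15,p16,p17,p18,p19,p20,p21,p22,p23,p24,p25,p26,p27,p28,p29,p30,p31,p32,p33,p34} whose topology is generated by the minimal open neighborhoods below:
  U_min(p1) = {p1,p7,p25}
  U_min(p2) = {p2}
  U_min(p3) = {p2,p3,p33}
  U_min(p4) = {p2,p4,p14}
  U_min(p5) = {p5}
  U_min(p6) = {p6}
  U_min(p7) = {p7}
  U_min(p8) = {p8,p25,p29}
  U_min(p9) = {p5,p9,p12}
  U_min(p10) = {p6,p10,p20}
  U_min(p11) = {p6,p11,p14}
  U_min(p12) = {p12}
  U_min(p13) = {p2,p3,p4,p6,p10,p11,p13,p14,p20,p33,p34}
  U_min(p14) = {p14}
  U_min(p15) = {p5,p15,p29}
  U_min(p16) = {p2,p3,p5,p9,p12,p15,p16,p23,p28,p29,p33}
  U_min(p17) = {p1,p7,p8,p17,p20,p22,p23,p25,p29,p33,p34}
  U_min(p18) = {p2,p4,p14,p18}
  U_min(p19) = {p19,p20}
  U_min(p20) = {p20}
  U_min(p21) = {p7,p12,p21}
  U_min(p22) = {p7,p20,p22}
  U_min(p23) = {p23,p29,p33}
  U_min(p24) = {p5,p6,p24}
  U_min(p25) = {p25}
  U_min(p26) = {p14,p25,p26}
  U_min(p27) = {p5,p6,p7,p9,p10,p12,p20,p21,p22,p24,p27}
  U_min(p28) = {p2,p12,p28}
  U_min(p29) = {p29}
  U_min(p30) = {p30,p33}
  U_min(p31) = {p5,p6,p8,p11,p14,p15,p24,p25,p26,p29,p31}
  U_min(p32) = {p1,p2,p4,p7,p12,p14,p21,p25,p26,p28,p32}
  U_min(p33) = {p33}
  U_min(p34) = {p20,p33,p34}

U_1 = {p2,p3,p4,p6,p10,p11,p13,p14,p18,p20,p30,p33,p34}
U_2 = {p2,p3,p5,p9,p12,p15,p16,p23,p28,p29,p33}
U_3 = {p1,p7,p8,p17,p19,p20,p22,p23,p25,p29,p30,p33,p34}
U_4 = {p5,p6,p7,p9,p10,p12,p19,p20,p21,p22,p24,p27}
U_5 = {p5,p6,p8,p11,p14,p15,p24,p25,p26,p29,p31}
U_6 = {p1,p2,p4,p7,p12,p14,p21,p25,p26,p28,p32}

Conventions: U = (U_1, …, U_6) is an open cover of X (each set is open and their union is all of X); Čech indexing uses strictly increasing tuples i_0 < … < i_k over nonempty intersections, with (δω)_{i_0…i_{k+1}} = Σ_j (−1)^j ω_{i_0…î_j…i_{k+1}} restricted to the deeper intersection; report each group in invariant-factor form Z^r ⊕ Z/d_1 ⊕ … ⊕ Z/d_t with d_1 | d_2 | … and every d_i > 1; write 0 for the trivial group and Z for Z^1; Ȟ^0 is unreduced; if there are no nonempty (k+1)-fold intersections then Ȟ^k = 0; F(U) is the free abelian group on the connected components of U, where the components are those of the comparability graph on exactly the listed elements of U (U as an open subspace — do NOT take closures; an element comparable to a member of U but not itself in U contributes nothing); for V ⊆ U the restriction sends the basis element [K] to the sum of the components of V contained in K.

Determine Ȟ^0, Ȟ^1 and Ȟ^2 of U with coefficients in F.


cover nerve:
  U12={p2,p3,p33} U13={p20,p30,p33,p34} U14={p6,p10,p20} U15={p6,p11,p14} U16={p2,p4,p14} U23={p23,p29,p33} U24={p5,p9,p12} U25={p5,p15,p29} U26={p2,p12,p28} U34={p7,p19,p20,p22} U35={p8,p25,p29} U36={p1,p7,p25} U45={p5,p6,p24} U46={p7,p12,p21} U56={p14,p25,p26}
  U123={p33} U126={p2} U134={p20} U145={p6} U156={p14} U235={p29} U245={p5} U246={p12} U346={p7} U356={p25}
components per intersection:
  U1: {p2,p3,p4,p6,p10,p11,p13,p14,p18,p20,p30,p33,p34}
  U2: {p2,p3,p5,p9,p12,p15,p16,p23,p28,p29,p33}
  U3: {p1,p7,p8,p17,p19,p20,p22,p23,p25,p29,p30,p33,p34}
  U4: {p5,p6,p7,p9,p10,p12,p19,p20,p21,p22,p24,p27}
  U5: {p5,p6,p8,p11,p14,p15,p24,p25,p26,p29,p31}
  U6: {p1,p2,p4,p7,p12,p14,p21,p25,p26,p28,p32}
  U12: {p2,p3,p33}
  U13: {p20,p30,p33,p34}
  U14: {p6,p10,p20}
  U15: {p6,p11,p14}
  U16: {p2,p4,p14}
  U23: {p23,p29,p33}
  U24: {p5,p9,p12}
  U25: {p5,p15,p29}
  U26: {p2,p12,p28}
  U34: {p7,p19,p20,p22}
  U35: {p8,p25,p29}
  U36: {p1,p7,p25}
  U45: {p5,p6,p24}
  U46: {p7,p12,p21}
  U56: {p14,p25,p26}
  U123: {p33}
  U126: {p2}
  U134: {p20}
  U145: {p6}
  U156: {p14}
  U235: {p29}
  U245: {p5}
  U246: {p12}
  U346: {p7}
  U356: {p25}
C dims 6,15,10; δ0: rk 5, SNF 1^5; δ1: rk 10, SNF 1^9·2
Ȟ^0: (6−5)−0=1 ⇒ Z
Ȟ^1: (15−10)−5=0 ⇒ 0
Ȟ^2: (10−0)−10=0 plus torsion [2] ⇒ Z/2

Ȟ^0 ≅ Z, Ȟ^1 ≅ 0, Ȟ^2 ≅ Z/2


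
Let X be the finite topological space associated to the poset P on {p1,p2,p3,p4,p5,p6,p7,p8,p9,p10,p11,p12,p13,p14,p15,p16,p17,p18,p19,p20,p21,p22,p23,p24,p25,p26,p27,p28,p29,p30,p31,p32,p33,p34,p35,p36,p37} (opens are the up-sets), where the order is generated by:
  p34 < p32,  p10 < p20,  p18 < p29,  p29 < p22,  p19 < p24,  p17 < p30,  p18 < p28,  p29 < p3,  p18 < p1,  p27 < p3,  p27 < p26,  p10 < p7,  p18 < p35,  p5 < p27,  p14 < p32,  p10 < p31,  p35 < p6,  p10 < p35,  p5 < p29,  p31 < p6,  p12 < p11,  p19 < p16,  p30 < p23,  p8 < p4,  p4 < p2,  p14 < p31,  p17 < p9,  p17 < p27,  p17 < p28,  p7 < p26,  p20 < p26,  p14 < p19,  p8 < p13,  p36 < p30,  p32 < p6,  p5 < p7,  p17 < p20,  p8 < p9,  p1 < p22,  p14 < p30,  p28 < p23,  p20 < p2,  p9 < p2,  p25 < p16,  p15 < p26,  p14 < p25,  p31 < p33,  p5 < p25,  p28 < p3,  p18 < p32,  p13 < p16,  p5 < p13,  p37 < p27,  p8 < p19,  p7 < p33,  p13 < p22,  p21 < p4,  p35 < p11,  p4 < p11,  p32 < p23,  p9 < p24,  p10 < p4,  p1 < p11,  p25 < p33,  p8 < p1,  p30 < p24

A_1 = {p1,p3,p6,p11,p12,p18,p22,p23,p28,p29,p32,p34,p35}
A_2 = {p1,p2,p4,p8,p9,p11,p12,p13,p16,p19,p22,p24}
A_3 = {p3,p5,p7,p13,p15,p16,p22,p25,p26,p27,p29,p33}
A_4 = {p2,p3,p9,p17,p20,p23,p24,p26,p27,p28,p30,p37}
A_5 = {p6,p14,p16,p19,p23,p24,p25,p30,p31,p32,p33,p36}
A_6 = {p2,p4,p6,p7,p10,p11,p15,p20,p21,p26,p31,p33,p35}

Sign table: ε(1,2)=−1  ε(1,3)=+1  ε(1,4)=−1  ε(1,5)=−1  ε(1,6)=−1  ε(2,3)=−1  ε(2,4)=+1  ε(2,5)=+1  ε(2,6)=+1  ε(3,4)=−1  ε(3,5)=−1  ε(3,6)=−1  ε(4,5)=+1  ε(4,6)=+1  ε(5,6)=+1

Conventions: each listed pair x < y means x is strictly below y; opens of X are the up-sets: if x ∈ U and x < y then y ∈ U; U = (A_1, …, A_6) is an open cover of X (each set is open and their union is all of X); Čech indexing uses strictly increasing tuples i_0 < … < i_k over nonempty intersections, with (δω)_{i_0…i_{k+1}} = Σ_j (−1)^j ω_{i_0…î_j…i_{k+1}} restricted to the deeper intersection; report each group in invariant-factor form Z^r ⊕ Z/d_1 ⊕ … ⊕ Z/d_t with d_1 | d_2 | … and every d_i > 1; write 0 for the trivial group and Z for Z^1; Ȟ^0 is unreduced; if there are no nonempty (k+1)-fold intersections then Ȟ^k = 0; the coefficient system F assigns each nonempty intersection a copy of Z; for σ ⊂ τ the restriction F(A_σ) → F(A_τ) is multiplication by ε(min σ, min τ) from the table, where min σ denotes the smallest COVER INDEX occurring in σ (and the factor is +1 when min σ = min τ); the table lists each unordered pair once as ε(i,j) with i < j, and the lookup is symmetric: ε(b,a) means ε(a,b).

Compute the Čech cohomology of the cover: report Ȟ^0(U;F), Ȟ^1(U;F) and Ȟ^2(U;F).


nonempty overlaps:
  A12={p1,p11,p12,p22} A13={p3,p22,p29} A14={p3,p23,p28} A15={p6,p23,p32} A16={p6,p11,p35} A23={p13,p16,p22} A24={p2,p9,p24} A25={p16,p19,p24} A26={p2,p4,p11} A34={p3,p26,p27} A35={p16,p25,p33} A36={p7,p15,p26,p33} A45={p23,p24,p30} A46={p2,p20,p26} A56={p6,p31,p33}
  A123={p22} A126={p11} A134={p3} A145={p23} A156={p6} A235={p16} A245={p24} A246={p2} A346={p26} A356={p33}
C dims 6,15,10; δ0: rk 5, SNF 1^5; δ1: rk 10, SNF 1^9·2
degree 0: 6−5−0 = 1 → Ȟ^0 ≅ Z
degree 1: 15−10−5 = 0 → Ȟ^1 ≅ 0
degree 2: 10−0−10 = 0 plus torsion [2] → Ȟ^2 ≅ Z/2

Ȟ^0 ≅ Z; Ȟ^1 ≅ 0; Ȟ^2 ≅ Z/2
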